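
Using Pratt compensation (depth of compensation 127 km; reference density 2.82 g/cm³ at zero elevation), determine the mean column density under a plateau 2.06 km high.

Pratt balance: ρ_ref D = ρ (D + h).
ρ = ρ_ref D/(D + h) = 2.82 × 127 km/(127 km + 2.06 km) = 2.77 g/cm³.

2.77 g/cm³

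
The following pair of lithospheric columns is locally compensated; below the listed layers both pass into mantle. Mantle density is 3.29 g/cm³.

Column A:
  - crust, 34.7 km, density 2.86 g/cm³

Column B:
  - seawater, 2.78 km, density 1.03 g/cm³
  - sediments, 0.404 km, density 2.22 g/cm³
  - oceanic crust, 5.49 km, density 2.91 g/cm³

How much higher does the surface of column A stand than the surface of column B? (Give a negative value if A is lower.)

1.86 km

For any compensation level in the mantle, the mantle terms cancel and isostasy reduces to e = (Σt_A − Σt_B) − (Σ(ρt)_A − Σ(ρt)_B) / ρ_m.
Σt_A = 34.7 km; Σt_B = 8.674 km; Σ(ρt)_A = 99.242; Σ(ρt)_B = 19.73618 (in km·g/cm³).
e = (34.7 − 8.674) − (99.242 − 19.73618) / 3.29 = 1.86 km.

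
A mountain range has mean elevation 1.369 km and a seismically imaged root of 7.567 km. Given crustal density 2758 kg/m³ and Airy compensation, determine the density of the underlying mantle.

3260 kg/m³

Airy balance: ρ_c h = (ρ_m − ρ_c) r → ρ_m = ρ_c (1 + h/r).
ρ_m = 2758 × (1 + 1.369 km/7.567 km) = 3260 kg/m³.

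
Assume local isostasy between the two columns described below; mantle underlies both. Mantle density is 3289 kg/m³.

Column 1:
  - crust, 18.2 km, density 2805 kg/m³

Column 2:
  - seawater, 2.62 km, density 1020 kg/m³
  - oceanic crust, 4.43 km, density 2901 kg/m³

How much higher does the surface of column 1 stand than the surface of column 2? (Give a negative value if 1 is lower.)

0.348 km

For any compensation level in the mantle, the mantle terms cancel and isostasy reduces to e = (Σt_1 − Σt_2) − (Σ(ρt)_1 − Σ(ρt)_2) / ρ_m.
Σt_1 = 18.2 km; Σt_2 = 7.05 km; Σ(ρt)_1 = 51051; Σ(ρt)_2 = 15523.83 (in km·kg/m³).
e = (18.2 − 7.05) − (51051 − 15523.83) / 3289 = 0.348 km.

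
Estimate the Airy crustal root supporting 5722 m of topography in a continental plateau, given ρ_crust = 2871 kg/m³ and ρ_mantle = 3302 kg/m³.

For local isostatic compensation: the weight of the topography is balanced by the buoyancy of the root, ρ_c h = (ρ_m − ρ_c) r.
r = h · ρ_c / (ρ_m − ρ_c) = 5722 m × 2871 / (3302 − 2871) = 38100 m.

38100 m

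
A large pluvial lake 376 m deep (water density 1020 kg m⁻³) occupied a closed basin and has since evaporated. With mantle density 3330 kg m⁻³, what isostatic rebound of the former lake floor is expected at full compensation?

115 m

u = d ρ_w/ρ_m = 376 m × 1020/3330 = 115 m.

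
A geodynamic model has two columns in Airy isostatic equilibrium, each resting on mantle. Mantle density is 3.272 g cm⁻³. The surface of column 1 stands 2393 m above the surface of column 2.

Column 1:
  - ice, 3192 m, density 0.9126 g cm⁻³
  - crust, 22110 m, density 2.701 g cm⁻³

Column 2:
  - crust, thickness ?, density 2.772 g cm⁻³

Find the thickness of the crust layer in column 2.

24700 m

Take the compensation level at the base of the deeper column (depth z_c below the surface of column 1) and equate Σ ρ_i t_i down to z_c; mantle fills any gap and the z_c terms cancel.
Column 1: 3192×0.9126 + 22110×2.701 + (z_c − 25302)×3.272
Column 2: 2393×0 + x×2.772 + (z_c − 2393 − 0 − x)×3.272
The z_c×3.272 term appears on both sides and cancels. Collect the known terms of each column as K = Σ(ρt)_known − 3.272 × (depth of known layers): K_1 = 62632.1292 − 3.272×25302 = −20156.0148; K_2 = 0 − 3.272×(2393 + 0) = −7829.896.
Balance: K_1 = K_2 − x×(3.272 − 2.772), so x = (K_2 − K_1)/(3.272 − 2.772) = 12326.1/0.5 = 24700 m.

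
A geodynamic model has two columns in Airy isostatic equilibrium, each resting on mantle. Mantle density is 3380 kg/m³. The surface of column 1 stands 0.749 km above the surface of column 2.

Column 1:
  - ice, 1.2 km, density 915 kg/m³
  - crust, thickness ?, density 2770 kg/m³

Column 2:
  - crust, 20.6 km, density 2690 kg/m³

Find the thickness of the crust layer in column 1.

Take the compensation level at the base of the deeper column (depth z_c below the surface of column 1) and equate Σ ρ_i t_i down to z_c; mantle fills any gap and the z_c terms cancel.
Column 1: 1.2×915 + x×2770 + (z_c − 1.2 − x)×3380
Column 2: 0.749×0 + 20.6×2690 + (z_c − 0.749 − 20.6)×3380
The z_c×3380 term appears on both sides and cancels. Collect the known terms of each column as K = Σ(ρt)_known − 3380 × (depth of known layers): K_1 = 1098 − 3380×1.2 = −2958; K_2 = 55414 − 3380×(0.749 + 20.6) = −16745.62.
Balance: K_1 − x×(3380 − 2770) = K_2, so x = (K_1 − K_2)/(3380 − 2770) = 13787.6/610 = 22.6 km.

22.6 km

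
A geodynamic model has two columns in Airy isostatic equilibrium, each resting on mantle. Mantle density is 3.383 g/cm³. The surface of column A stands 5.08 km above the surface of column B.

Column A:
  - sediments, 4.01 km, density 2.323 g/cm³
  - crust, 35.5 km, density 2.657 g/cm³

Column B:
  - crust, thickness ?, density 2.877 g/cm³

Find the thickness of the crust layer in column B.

Take the compensation level at the base of the deeper column (depth z_c below the surface of column A) and equate Σ ρ_i t_i down to z_c; mantle fills any gap and the z_c terms cancel.
Column A: 4.01×2.323 + 35.5×2.657 + (z_c − 39.51)×3.383
Column B: 5.08×0 + x×2.877 + (z_c − 5.08 − 0 − x)×3.383
The z_c×3.383 term appears on both sides and cancels. Collect the known terms of each column as K = Σ(ρt)_known − 3.383 × (depth of known layers): K_A = 103.63873 − 3.383×39.51 = −30.0236; K_B = 0 − 3.383×(5.08 + 0) = −17.18564.
Balance: K_A = K_B − x×(3.383 − 2.877), so x = (K_B − K_A)/(3.383 − 2.877) = 12.838/0.506 = 25.4 km.

25.4 km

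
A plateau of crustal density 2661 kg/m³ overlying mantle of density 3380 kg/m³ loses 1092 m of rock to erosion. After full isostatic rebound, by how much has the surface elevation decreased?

Rebound u = e ρ_c/ρ_m = 1092 m × 2661/3380 = 859.7 m.
Net surface drop = e − u = 1092 m − 859.7 m = e (ρ_m − ρ_c)/ρ_m = 232 m.

232 m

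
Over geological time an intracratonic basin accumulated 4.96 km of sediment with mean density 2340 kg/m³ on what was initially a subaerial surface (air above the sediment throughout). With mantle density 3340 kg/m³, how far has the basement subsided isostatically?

3.47 km

Subaerial load: s = t ρ_sed / ρ_m = 4.96 km × 2340/3340 = 3.47 km.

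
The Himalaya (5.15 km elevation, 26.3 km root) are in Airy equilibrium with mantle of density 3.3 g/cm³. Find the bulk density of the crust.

ρ_c h = (ρ_m − ρ_c) r → ρ_c (h + r) = ρ_m r → ρ_c = ρ_m r / (h + r).
ρ_c = 3.3 × 26.3 km / (5.15 km + 26.3 km) = 2.76 g/cm³.

2.76 g/cm³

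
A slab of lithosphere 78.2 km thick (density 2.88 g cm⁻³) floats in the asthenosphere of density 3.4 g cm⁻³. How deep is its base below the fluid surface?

Draft d = t ρ_obj/ρ_fluid = 78.2 km × 2.88/3.4 = 66.2 km.

66.2 km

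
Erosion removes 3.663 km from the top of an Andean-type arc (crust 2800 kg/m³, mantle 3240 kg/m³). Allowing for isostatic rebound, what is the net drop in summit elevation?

Rebound u = e ρ_c/ρ_m = 3.663 km × 2800/3240 = 3.166 km.
Net surface drop = e − u = 3.663 km − 3.166 km = e (ρ_m − ρ_c)/ρ_m = 0.497 km.

0.497 km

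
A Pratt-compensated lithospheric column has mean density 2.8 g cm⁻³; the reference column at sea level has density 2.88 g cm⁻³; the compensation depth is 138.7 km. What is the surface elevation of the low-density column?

3.96 km

ρ_ref D = ρ (D + h) → h = D (ρ_ref − ρ)/ρ.
h = 138.7 km × (2.88 − 2.8)/2.8 = 3.96 km.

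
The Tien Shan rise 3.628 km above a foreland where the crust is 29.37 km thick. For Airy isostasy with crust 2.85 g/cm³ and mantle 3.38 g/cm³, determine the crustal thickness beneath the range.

52.5 km

Root depth r = h ρ_c / (ρ_m − ρ_c) = 3.628 km × 2.85 / 0.53 = 19.51 km.
Total thickness = T + h + r = 29.37 km + 3.628 km + 19.51 km = 52.5 km.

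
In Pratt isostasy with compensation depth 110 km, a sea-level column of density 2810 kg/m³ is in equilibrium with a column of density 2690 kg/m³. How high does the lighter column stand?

4.91 km

ρ_ref D = ρ (D + h) → h = D (ρ_ref − ρ)/ρ.
h = 110 km × (2810 − 2690)/2690 = 4.91 km.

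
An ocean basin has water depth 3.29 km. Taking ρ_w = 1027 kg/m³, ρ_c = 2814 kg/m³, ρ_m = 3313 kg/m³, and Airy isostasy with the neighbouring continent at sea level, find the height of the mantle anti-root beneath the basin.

11.8 km

Isostatic balance requires: replacing crust with seawater at the top is compensated by replacing crust with mantle at the base: d (ρ_c − ρ_w) = a (ρ_m − ρ_c).
a = d (ρ_c − ρ_w)/(ρ_m − ρ_c) = 3.29 km × 1787/499 = 11.8 km.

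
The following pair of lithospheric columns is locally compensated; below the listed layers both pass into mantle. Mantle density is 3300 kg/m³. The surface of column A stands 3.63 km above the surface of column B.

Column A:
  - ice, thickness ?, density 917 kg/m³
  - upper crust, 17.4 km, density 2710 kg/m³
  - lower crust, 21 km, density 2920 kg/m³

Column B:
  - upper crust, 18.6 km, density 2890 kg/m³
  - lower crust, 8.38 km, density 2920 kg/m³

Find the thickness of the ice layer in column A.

1.91 km

Take the compensation level at the base of the deeper column (depth z_c below the surface of column A) and equate Σ ρ_i t_i down to z_c; mantle fills any gap and the z_c terms cancel.
Column A: x×917 + 17.4×2710 + 21×2920 + (z_c − 38.4 − x)×3300
Column B: 3.63×0 + 18.6×2890 + 8.38×2920 + (z_c − 3.63 − 26.98)×3300
The z_c×3300 term appears on both sides and cancels. Collect the known terms of each column as K = Σ(ρt)_known − 3300 × (depth of known layers): K_A = 108474 − 3300×38.4 = −18246; K_B = 78223.6 − 3300×(3.63 + 26.98) = −22789.4.
Balance: K_A − x×(3300 − 917) = K_B, so x = (K_A − K_B)/(3300 − 917) = 4543.4/2383 = 1.91 km.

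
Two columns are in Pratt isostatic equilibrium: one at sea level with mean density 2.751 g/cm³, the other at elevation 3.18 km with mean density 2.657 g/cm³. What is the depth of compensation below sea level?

ρ_ref D = ρ (D + h) → D (ρ_ref − ρ) = ρ h.
D = ρ h/(ρ_ref − ρ) = 2.657 × 3.18 km/(2.751 − 2.657) = 89.9 km.

89.9 km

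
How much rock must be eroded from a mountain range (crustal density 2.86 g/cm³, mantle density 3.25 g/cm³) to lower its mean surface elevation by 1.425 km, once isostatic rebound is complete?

Net drop Δ = e − u = e − e ρ_c/ρ_m = e (ρ_m − ρ_c)/ρ_m.
e = Δ ρ_m/(ρ_m − ρ_c) = 1.425 km × 3.25/0.39 = 11.9 km.

11.9 km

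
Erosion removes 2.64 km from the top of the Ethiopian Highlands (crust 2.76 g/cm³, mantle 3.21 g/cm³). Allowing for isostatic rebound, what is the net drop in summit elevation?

Rebound u = e ρ_c/ρ_m = 2.64 km × 2.76/3.21 = 2.27 km.
Net surface drop = e − u = 2.64 km − 2.27 km = e (ρ_m − ρ_c)/ρ_m = 0.37 km.

0.37 km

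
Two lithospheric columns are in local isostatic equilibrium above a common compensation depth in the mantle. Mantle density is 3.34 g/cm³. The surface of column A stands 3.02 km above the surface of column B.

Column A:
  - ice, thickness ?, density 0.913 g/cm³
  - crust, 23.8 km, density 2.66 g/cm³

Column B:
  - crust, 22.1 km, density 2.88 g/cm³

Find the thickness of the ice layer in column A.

1.68 km

Take the compensation level at the base of the deeper column (depth z_c below the surface of column A) and equate Σ ρ_i t_i down to z_c; mantle fills any gap and the z_c terms cancel.
Column A: x×0.913 + 23.8×2.66 + (z_c − 23.8 − x)×3.34
Column B: 3.02×0 + 22.1×2.88 + (z_c − 3.02 − 22.1)×3.34
The z_c×3.34 term appears on both sides and cancels. Collect the known terms of each column as K = Σ(ρt)_known − 3.34 × (depth of known layers): K_A = 63.308 − 3.34×23.8 = −16.184; K_B = 63.648 − 3.34×(3.02 + 22.1) = −20.2528.
Balance: K_A − x×(3.34 − 0.913) = K_B, so x = (K_A − K_B)/(3.34 − 0.913) = 4.0688/2.427 = 1.68 km.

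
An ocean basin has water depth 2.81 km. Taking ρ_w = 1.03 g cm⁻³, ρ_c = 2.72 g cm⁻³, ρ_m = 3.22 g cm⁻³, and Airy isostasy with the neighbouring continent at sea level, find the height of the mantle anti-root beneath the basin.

9.5 km

By Archimedes' principle applied to the lithosphere: replacing crust with seawater at the top is compensated by replacing crust with mantle at the base: d (ρ_c − ρ_w) = a (ρ_m − ρ_c).
a = d (ρ_c − ρ_w)/(ρ_m − ρ_c) = 2.81 km × 1.69/0.5 = 9.5 km.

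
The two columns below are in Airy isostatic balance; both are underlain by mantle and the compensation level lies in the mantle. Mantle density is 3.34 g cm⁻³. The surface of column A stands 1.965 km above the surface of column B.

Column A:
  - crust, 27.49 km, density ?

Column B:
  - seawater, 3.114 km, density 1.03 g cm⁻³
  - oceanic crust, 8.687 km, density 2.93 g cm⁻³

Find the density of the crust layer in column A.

Take the compensation level at the base of the deeper column (depth z_c below the surface of column A) and equate Σ ρ_i t_i down to z_c; mantle fills any gap and the z_c terms cancel.
Column A: 27.49×ρ + (z_c − 27.49)×3.34
Column B: 1.965×0 + 3.114×1.03 + 8.687×2.93 + (z_c − 1.965 − 11.801)×3.34
The z_c×3.34 term appears on both sides and cancels. Collect the known terms of each column as K = Σ(ρt)_known − 3.34 × (depth of known layers): K_A = 0 − 3.34×27.49 = −91.8166; K_B = 28.66033 − 3.34×(1.965 + 11.801) = −17.31811.
Balance: K_A + 27.49×ρ = K_B, so ρ = (K_B − K_A)/27.49 = 74.4985/27.49 = 2.71 g cm⁻³.

2.71 g cm⁻³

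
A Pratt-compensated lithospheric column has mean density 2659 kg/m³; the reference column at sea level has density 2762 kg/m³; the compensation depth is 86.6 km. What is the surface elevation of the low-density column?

ρ_ref D = ρ (D + h) → h = D (ρ_ref − ρ)/ρ.
h = 86.6 km × (2762 − 2659)/2659 = 3.35 km.

3.35 km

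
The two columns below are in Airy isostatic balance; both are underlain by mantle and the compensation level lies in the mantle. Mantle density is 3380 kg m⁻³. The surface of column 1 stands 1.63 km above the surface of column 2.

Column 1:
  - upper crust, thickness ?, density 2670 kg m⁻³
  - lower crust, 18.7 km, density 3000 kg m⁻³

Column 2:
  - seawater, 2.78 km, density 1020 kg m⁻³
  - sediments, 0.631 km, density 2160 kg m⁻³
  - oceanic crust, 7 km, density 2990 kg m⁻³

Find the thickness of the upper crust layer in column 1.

11.9 km

Take the compensation level at the base of the deeper column (depth z_c below the surface of column 1) and equate Σ ρ_i t_i down to z_c; mantle fills any gap and the z_c terms cancel.
Column 1: x×2670 + 18.7×3000 + (z_c − 18.7 − x)×3380
Column 2: 1.63×0 + 2.78×1020 + 0.631×2160 + 7×2990 + (z_c − 1.63 − 10.411)×3380
The z_c×3380 term appears on both sides and cancels. Collect the known terms of each column as K = Σ(ρt)_known − 3380 × (depth of known layers): K_1 = 56100 − 3380×18.7 = −7106; K_2 = 25128.56 − 3380×(1.63 + 10.411) = −15570.02.
Balance: K_1 − x×(3380 − 2670) = K_2, so x = (K_1 − K_2)/(3380 − 2670) = 8464.02/710 = 11.9 km.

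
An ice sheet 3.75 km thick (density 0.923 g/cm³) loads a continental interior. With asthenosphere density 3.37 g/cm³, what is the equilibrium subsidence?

1.03 km

Equating mass per unit area of the two columns: the ice load ρ_ice t is balanced by mantle displaced below, ρ_m s.
s = t ρ_ice / ρ_m = 3.75 km × 0.923/3.37 = 1.03 km.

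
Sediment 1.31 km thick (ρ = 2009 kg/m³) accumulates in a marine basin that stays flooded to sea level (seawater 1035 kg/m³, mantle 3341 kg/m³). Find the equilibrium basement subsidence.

Submarine loading: the sediment displaces seawater, and the subsidence is in turn flooded, so s (ρ_m − ρ_w) = t (ρ_sed − ρ_w).
s = 1.31 km × (2009 − 1035) / (3341 − 1035) = 0.553 km.

0.553 km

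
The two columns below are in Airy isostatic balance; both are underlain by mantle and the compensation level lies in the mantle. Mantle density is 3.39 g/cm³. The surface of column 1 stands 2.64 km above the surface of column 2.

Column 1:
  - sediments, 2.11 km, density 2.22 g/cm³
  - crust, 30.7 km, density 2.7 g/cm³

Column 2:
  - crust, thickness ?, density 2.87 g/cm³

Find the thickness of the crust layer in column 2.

28.3 km

Take the compensation level at the base of the deeper column (depth z_c below the surface of column 1) and equate Σ ρ_i t_i down to z_c; mantle fills any gap and the z_c terms cancel.
Column 1: 2.11×2.22 + 30.7×2.7 + (z_c − 32.81)×3.39
Column 2: 2.64×0 + x×2.87 + (z_c − 2.64 − 0 − x)×3.39
The z_c×3.39 term appears on both sides and cancels. Collect the known terms of each column as K = Σ(ρt)_known − 3.39 × (depth of known layers): K_1 = 87.5742 − 3.39×32.81 = −23.6517; K_2 = 0 − 3.39×(2.64 + 0) = −8.9496.
Balance: K_1 = K_2 − x×(3.39 − 2.87), so x = (K_2 − K_1)/(3.39 − 2.87) = 14.7021/0.52 = 28.3 km.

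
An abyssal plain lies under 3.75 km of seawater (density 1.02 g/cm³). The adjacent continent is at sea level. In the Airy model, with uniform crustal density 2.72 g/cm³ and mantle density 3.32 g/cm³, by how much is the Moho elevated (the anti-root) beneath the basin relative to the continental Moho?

10.6 km

In Airy isostatic equilibrium: replacing crust with seawater at the top is compensated by replacing crust with mantle at the base: d (ρ_c − ρ_w) = a (ρ_m − ρ_c).
a = d (ρ_c − ρ_w)/(ρ_m − ρ_c) = 3.75 km × 1.7/0.6 = 10.6 km.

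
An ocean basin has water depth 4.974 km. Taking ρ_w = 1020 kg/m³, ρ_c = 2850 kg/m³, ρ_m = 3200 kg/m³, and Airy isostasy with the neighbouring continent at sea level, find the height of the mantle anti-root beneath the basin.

By Archimedes' principle applied to the lithosphere: replacing crust with seawater at the top is compensated by replacing crust with mantle at the base: d (ρ_c − ρ_w) = a (ρ_m − ρ_c).
a = d (ρ_c − ρ_w)/(ρ_m − ρ_c) = 4.974 km × 1830/350 = 26 km.

26 km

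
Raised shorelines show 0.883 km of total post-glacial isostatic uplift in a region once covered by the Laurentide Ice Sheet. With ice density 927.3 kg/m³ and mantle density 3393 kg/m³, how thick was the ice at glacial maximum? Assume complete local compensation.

u = t ρ_ice/ρ_m → t = u ρ_m/ρ_ice = 0.883 km × 3393/927.3 = 3.23 km.

3.23 km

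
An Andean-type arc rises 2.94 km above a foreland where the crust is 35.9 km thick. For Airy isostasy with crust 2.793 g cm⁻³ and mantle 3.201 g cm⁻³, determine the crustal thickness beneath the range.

Root depth r = h ρ_c / (ρ_m − ρ_c) = 2.94 km × 2.793 / 0.408 = 20.13 km.
Total thickness = T + h + r = 35.9 km + 2.94 km + 20.13 km = 59 km.

59 km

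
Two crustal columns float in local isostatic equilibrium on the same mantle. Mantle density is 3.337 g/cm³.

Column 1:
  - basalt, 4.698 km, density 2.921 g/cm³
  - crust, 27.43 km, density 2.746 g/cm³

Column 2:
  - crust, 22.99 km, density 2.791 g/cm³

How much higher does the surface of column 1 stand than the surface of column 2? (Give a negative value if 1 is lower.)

For any compensation level in the mantle, the mantle terms cancel and isostasy reduces to e = (Σt_1 − Σt_2) − (Σ(ρt)_1 − Σ(ρt)_2) / ρ_m.
Σt_1 = 32.128 km; Σt_2 = 22.99 km; Σ(ρt)_1 = 89.045638; Σ(ρt)_2 = 64.16509 (in km·g/cm³).
e = (32.128 − 22.99) − (89.045638 − 64.16509) / 3.337 = 1.68 km.

1.68 km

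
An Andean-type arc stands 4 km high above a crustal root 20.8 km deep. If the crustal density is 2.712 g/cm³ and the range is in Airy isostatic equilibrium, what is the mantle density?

3.23 g/cm³

Airy balance: ρ_c h = (ρ_m − ρ_c) r → ρ_m = ρ_c (1 + h/r).
ρ_m = 2.712 × (1 + 4 km/20.8 km) = 3.23 g/cm³.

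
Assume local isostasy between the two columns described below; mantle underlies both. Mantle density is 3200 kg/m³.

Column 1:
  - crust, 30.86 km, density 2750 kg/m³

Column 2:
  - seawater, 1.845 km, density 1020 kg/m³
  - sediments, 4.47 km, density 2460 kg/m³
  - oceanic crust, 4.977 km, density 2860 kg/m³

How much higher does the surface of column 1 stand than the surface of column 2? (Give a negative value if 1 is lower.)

1.52 km

For any compensation level in the mantle, the mantle terms cancel and isostasy reduces to e = (Σt_1 − Σt_2) − (Σ(ρt)_1 − Σ(ρt)_2) / ρ_m.
Σt_1 = 30.86 km; Σt_2 = 11.292 km; Σ(ρt)_1 = 84865; Σ(ρt)_2 = 27112.32 (in km·kg/m³).
e = (30.86 − 11.292) − (84865 − 27112.32) / 3200 = 1.52 km.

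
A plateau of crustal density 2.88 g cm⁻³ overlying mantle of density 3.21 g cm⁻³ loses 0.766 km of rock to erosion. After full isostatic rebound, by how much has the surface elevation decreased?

0.0787 km

Rebound u = e ρ_c/ρ_m = 0.766 km × 2.88/3.21 = 0.6873 km.
Net surface drop = e − u = 0.766 km − 0.6873 km = e (ρ_m − ρ_c)/ρ_m = 0.0787 km.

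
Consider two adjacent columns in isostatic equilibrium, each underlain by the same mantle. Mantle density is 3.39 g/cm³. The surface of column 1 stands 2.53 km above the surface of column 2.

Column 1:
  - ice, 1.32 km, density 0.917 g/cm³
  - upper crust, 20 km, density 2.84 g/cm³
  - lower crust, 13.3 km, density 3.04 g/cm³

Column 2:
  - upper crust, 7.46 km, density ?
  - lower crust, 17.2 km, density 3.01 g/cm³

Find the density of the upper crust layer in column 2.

2.88 g/cm³

Take the compensation level at the base of the deeper column (depth z_c below the surface of column 1) and equate Σ ρ_i t_i down to z_c; mantle fills any gap and the z_c terms cancel.
Column 1: 1.32×0.917 + 20×2.84 + 13.3×3.04 + (z_c − 34.62)×3.39
Column 2: 2.53×0 + 7.46×ρ + 17.2×3.01 + (z_c − 2.53 − 24.66)×3.39
The z_c×3.39 term appears on both sides and cancels. Collect the known terms of each column as K = Σ(ρt)_known − 3.39 × (depth of known layers): K_1 = 98.44244 − 3.39×34.62 = −18.91936; K_2 = 51.772 − 3.39×(2.53 + 24.66) = −40.4021.
Balance: K_1 = K_2 + 7.46×ρ, so ρ = (K_1 − K_2)/7.46 = 21.4827/7.46 = 2.88 g/cm³.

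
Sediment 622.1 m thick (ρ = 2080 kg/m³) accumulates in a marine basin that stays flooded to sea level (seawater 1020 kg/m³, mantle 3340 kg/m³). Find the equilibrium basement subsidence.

284 m

Submarine loading: the sediment displaces seawater, and the subsidence is in turn flooded, so s (ρ_m − ρ_w) = t (ρ_sed − ρ_w).
s = 622.1 m × (2080 − 1020) / (3340 − 1020) = 284 m.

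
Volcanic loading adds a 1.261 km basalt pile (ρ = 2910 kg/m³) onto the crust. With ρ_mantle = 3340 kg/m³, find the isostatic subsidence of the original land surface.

Subaerial loading: s = t ρ_load / ρ_m.
s = 1.261 km × 2910/3340 = 1.1 km.

1.1 km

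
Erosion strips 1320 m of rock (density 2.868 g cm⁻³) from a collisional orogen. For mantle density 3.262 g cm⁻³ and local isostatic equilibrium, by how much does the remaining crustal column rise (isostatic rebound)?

Unloading: uplift u = e ρ_c/ρ_m = 1320 m × 2.868/3.262 = 1160 m.

1160 m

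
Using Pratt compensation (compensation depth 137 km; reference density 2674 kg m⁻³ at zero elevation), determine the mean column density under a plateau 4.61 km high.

2590 kg m⁻³

Pratt balance: ρ_ref D = ρ (D + h).
ρ = ρ_ref D/(D + h) = 2674 × 137 km/(137 km + 4.61 km) = 2590 kg m⁻³.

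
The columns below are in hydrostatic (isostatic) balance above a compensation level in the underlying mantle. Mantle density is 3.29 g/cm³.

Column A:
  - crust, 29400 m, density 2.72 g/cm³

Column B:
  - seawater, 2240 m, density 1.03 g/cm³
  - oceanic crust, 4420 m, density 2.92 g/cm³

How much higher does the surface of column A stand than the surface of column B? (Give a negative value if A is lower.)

For any compensation level in the mantle, the mantle terms cancel and isostasy reduces to e = (Σt_A − Σt_B) − (Σ(ρt)_A − Σ(ρt)_B) / ρ_m.
Σt_A = 29400 m; Σt_B = 6660 m; Σ(ρt)_A = 79968; Σ(ρt)_B = 15213.6 (in m·g/cm³).
e = (29400 − 6660) − (79968 − 15213.6) / 3.29 = 3060 m.

3060 m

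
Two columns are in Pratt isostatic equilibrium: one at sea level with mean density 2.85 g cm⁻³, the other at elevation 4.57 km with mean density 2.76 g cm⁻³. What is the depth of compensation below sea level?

ρ_ref D = ρ (D + h) → D (ρ_ref − ρ) = ρ h.
D = ρ h/(ρ_ref − ρ) = 2.76 × 4.57 km/(2.85 − 2.76) = 140 km.

140 km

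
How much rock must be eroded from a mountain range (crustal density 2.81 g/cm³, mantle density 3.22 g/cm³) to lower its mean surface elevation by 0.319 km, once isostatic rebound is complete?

Net drop Δ = e − u = e − e ρ_c/ρ_m = e (ρ_m − ρ_c)/ρ_m.
e = Δ ρ_m/(ρ_m − ρ_c) = 0.319 km × 3.22/0.41 = 2.51 km.

2.51 km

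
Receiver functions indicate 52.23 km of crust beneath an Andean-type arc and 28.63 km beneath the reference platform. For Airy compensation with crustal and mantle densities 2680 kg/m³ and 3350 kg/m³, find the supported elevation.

Excess crust Δ = 52.23 km − 28.63 km = 23.6 km, split between elevation h and root r with h + r = Δ.
Airy balance ρ_c h = (ρ_m − ρ_c) r gives r = h ρ_c/(ρ_m − ρ_c), so h (1 + ρ_c/(ρ_m − ρ_c)) = Δ, i.e. h = Δ (ρ_m − ρ_c)/ρ_m.
h = 23.6 km × 670/3350 = 4.72 km.

4.72 km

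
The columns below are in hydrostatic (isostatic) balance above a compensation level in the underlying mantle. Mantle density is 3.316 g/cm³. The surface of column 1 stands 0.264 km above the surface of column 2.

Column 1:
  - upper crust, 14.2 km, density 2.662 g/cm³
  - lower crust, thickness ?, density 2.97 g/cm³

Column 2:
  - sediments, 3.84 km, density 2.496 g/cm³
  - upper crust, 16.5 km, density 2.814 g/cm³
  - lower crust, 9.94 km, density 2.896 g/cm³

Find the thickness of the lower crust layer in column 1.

Take the compensation level at the base of the deeper column (depth z_c below the surface of column 1) and equate Σ ρ_i t_i down to z_c; mantle fills any gap and the z_c terms cancel.
Column 1: 14.2×2.662 + x×2.97 + (z_c − 14.2 − x)×3.316
Column 2: 0.264×0 + 3.84×2.496 + 16.5×2.814 + 9.94×2.896 + (z_c − 0.264 − 30.28)×3.316
The z_c×3.316 term appears on both sides and cancels. Collect the known terms of each column as K = Σ(ρt)_known − 3.316 × (depth of known layers): K_1 = 37.8004 − 3.316×14.2 = −9.2868; K_2 = 84.80188 − 3.316×(0.264 + 30.28) = −16.482024.
Balance: K_1 − x×(3.316 − 2.97) = K_2, so x = (K_1 − K_2)/(3.316 − 2.97) = 7.19522/0.346 = 20.8 km.

20.8 km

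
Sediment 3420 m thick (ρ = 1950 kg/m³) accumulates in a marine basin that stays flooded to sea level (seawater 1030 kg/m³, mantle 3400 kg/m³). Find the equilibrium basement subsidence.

1330 m

Submarine loading: the sediment displaces seawater, and the subsidence is in turn flooded, so s (ρ_m − ρ_w) = t (ρ_sed − ρ_w).
s = 3420 m × (1950 − 1030) / (3400 − 1030) = 1330 m.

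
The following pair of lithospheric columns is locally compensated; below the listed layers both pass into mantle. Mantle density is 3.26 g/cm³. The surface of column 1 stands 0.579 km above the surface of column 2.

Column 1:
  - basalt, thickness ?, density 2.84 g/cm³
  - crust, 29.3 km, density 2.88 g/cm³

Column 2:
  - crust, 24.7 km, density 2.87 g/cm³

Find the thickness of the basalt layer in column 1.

0.92 km

Take the compensation level at the base of the deeper column (depth z_c below the surface of column 1) and equate Σ ρ_i t_i down to z_c; mantle fills any gap and the z_c terms cancel.
Column 1: x×2.84 + 29.3×2.88 + (z_c − 29.3 − x)×3.26
Column 2: 0.579×0 + 24.7×2.87 + (z_c − 0.579 − 24.7)×3.26
The z_c×3.26 term appears on both sides and cancels. Collect the known terms of each column as K = Σ(ρt)_known − 3.26 × (depth of known layers): K_1 = 84.384 − 3.26×29.3 = −11.134; K_2 = 70.889 − 3.26×(0.579 + 24.7) = −11.52054.
Balance: K_1 − x×(3.26 − 2.84) = K_2, so x = (K_1 − K_2)/(3.26 − 2.84) = 0.38654/0.42 = 0.92 km.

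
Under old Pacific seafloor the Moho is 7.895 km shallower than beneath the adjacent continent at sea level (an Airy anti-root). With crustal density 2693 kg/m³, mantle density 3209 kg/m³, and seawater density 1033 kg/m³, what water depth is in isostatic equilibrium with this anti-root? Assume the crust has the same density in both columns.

2.45 km

Replacing a thickness d of crust by seawater at the top must be balanced by replacing crust with mantle at the base: d (ρ_c − ρ_w) = a (ρ_m − ρ_c).
d = a (ρ_m − ρ_c)/(ρ_c − ρ_w) = 7.895 km × 516/1660 = 2.45 km.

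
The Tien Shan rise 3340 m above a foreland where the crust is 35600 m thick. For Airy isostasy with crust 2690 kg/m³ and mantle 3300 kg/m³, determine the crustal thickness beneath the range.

53700 m

Root depth r = h ρ_c / (ρ_m − ρ_c) = 3340 m × 2690 / 610 = 14730 m.
Total thickness = T + h + r = 35600 m + 3340 m + 14730 m = 53700 m.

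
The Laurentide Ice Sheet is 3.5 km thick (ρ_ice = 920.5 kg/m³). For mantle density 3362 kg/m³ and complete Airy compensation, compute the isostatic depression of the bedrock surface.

0.958 km

By Archimedes' principle applied to the lithosphere: the ice load ρ_ice t is balanced by mantle displaced below, ρ_m s.
s = t ρ_ice / ρ_m = 3.5 km × 920.5/3362 = 0.958 km.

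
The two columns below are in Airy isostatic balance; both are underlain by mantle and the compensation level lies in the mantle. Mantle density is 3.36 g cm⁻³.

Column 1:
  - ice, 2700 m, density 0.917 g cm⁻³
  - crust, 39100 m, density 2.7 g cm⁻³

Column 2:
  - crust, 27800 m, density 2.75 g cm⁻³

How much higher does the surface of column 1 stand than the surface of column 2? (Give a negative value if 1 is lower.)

For any compensation level in the mantle, the mantle terms cancel and isostasy reduces to e = (Σt_1 − Σt_2) − (Σ(ρt)_1 − Σ(ρt)_2) / ρ_m.
Σt_1 = 41800 m; Σt_2 = 27800 m; Σ(ρt)_1 = 108045.9; Σ(ρt)_2 = 76450 (in m·g cm⁻³).
e = (41800 − 27800) − (108045.9 − 76450) / 3.36 = 4600 m.

4600 m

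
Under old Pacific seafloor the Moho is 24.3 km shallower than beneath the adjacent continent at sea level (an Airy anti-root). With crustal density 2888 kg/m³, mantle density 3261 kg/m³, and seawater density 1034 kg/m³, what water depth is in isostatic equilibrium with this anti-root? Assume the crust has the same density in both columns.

4.89 km

Replacing a thickness d of crust by seawater at the top must be balanced by replacing crust with mantle at the base: d (ρ_c − ρ_w) = a (ρ_m − ρ_c).
d = a (ρ_m − ρ_c)/(ρ_c − ρ_w) = 24.3 km × 373/1854 = 4.89 km.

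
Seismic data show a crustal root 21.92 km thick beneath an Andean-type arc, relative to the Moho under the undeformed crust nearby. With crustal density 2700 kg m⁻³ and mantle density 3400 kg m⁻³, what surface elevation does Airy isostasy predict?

5.68 km

Balancing pressure at the compensation depth: ρ_c h = (ρ_m − ρ_c) r.
h = r (ρ_m − ρ_c) / ρ_c = 21.92 km × (3400 − 2700) / 2700 = 5.68 km.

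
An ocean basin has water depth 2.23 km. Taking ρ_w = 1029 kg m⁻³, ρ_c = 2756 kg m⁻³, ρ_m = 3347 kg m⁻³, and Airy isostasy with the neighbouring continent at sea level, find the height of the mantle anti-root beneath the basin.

By Archimedes' principle applied to the lithosphere: replacing crust with seawater at the top is compensated by replacing crust with mantle at the base: d (ρ_c − ρ_w) = a (ρ_m − ρ_c).
a = d (ρ_c − ρ_w)/(ρ_m − ρ_c) = 2.23 km × 1727/591 = 6.52 km.

6.52 km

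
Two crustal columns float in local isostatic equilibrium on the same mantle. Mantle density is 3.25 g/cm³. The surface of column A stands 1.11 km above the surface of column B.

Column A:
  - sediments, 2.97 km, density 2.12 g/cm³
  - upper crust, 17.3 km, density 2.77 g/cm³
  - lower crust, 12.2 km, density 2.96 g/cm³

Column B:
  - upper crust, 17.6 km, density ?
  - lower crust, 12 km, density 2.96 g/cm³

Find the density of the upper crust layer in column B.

2.79 g/cm³

Take the compensation level at the base of the deeper column (depth z_c below the surface of column A) and equate Σ ρ_i t_i down to z_c; mantle fills any gap and the z_c terms cancel.
Column A: 2.97×2.12 + 17.3×2.77 + 12.2×2.96 + (z_c − 32.47)×3.25
Column B: 1.11×0 + 17.6×ρ + 12×2.96 + (z_c − 1.11 − 29.6)×3.25
The z_c×3.25 term appears on both sides and cancels. Collect the known terms of each column as K = Σ(ρt)_known − 3.25 × (depth of known layers): K_A = 90.3294 − 3.25×32.47 = −15.1981; K_B = 35.52 − 3.25×(1.11 + 29.6) = −64.2875.
Balance: K_A = K_B + 17.6×ρ, so ρ = (K_A − K_B)/17.6 = 49.0894/17.6 = 2.79 g/cm³.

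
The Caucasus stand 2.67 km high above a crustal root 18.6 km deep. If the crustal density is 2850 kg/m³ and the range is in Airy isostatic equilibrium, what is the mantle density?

3260 kg/m³

Airy balance: ρ_c h = (ρ_m − ρ_c) r → ρ_m = ρ_c (1 + h/r).
ρ_m = 2850 × (1 + 2.67 km/18.6 km) = 3260 kg/m³.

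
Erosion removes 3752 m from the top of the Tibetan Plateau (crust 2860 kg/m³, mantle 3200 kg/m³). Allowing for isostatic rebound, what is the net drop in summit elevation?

399 m

Rebound u = e ρ_c/ρ_m = 3752 m × 2860/3200 = 3353 m.
Net surface drop = e − u = 3752 m − 3353 m = e (ρ_m − ρ_c)/ρ_m = 399 m.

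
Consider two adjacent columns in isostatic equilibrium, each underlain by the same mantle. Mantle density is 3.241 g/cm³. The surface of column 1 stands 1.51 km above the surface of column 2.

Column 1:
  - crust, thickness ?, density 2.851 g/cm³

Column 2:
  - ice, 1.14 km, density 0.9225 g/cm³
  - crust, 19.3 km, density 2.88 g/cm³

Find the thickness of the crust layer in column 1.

Take the compensation level at the base of the deeper column (depth z_c below the surface of column 1) and equate Σ ρ_i t_i down to z_c; mantle fills any gap and the z_c terms cancel.
Column 1: x×2.851 + (z_c − 0 − x)×3.241
Column 2: 1.51×0 + 1.14×0.9225 + 19.3×2.88 + (z_c − 1.51 − 20.44)×3.241
The z_c×3.241 term appears on both sides and cancels. Collect the known terms of each column as K = Σ(ρt)_known − 3.241 × (depth of known layers): K_1 = 0 − 3.241×0 = 0; K_2 = 56.63565 − 3.241×(1.51 + 20.44) = −14.5043.
Balance: K_1 − x×(3.241 − 2.851) = K_2, so x = (K_1 − K_2)/(3.241 − 2.851) = 14.5043/0.39 = 37.2 km.

37.2 km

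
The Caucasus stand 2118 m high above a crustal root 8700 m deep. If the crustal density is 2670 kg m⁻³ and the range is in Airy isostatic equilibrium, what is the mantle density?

3320 kg m⁻³

Airy balance: ρ_c h = (ρ_m − ρ_c) r → ρ_m = ρ_c (1 + h/r).
ρ_m = 2670 × (1 + 2118 m/8700 m) = 3320 kg m⁻³.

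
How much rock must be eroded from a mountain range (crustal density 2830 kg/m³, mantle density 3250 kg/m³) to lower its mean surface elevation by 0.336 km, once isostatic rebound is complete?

Net drop Δ = e − u = e − e ρ_c/ρ_m = e (ρ_m − ρ_c)/ρ_m.
e = Δ ρ_m/(ρ_m − ρ_c) = 0.336 km × 3250/420 = 2.6 km.

2.6 km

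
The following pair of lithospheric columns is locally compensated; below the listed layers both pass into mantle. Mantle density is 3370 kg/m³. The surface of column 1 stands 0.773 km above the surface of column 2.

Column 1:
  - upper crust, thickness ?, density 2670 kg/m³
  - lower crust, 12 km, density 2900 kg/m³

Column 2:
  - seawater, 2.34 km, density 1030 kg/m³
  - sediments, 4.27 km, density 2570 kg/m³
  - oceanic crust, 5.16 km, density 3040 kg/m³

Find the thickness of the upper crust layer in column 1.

Take the compensation level at the base of the deeper column (depth z_c below the surface of column 1) and equate Σ ρ_i t_i down to z_c; mantle fills any gap and the z_c terms cancel.
Column 1: x×2670 + 12×2900 + (z_c − 12 − x)×3370
Column 2: 0.773×0 + 2.34×1030 + 4.27×2570 + 5.16×3040 + (z_c − 0.773 − 11.77)×3370
The z_c×3370 term appears on both sides and cancels. Collect the known terms of each column as K = Σ(ρt)_known − 3370 × (depth of known layers): K_1 = 34800 − 3370×12 = −5640; K_2 = 29070.5 − 3370×(0.773 + 11.77) = −13199.41.
Balance: K_1 − x×(3370 − 2670) = K_2, so x = (K_1 − K_2)/(3370 − 2670) = 7559.41/700 = 10.8 km.

10.8 km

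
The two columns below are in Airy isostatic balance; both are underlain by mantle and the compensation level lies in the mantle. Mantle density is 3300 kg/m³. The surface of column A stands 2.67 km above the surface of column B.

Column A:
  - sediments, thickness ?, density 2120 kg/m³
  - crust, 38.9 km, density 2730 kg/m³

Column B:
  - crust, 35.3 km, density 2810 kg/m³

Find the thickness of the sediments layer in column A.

Take the compensation level at the base of the deeper column (depth z_c below the surface of column A) and equate Σ ρ_i t_i down to z_c; mantle fills any gap and the z_c terms cancel.
Column A: x×2120 + 38.9×2730 + (z_c − 38.9 − x)×3300
Column B: 2.67×0 + 35.3×2810 + (z_c − 2.67 − 35.3)×3300
The z_c×3300 term appears on both sides and cancels. Collect the known terms of each column as K = Σ(ρt)_known − 3300 × (depth of known layers): K_A = 106197 − 3300×38.9 = −22173; K_B = 99193 − 3300×(2.67 + 35.3) = −26108.
Balance: K_A − x×(3300 − 2120) = K_B, so x = (K_A − K_B)/(3300 − 2120) = 3935/1180 = 3.33 km.

3.33 km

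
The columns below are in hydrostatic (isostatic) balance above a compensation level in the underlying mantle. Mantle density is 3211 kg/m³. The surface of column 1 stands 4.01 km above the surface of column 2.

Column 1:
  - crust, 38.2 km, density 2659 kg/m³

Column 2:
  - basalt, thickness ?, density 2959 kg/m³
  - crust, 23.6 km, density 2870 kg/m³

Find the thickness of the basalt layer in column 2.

Take the compensation level at the base of the deeper column (depth z_c below the surface of column 1) and equate Σ ρ_i t_i down to z_c; mantle fills any gap and the z_c terms cancel.
Column 1: 38.2×2659 + (z_c − 38.2)×3211
Column 2: 4.01×0 + x×2959 + 23.6×2870 + (z_c − 4.01 − 23.6 − x)×3211
The z_c×3211 term appears on both sides and cancels. Collect the known terms of each column as K = Σ(ρt)_known − 3211 × (depth of known layers): K_1 = 101573.8 − 3211×38.2 = −21086.4; K_2 = 67732 − 3211×(4.01 + 23.6) = −20923.71.
Balance: K_1 = K_2 − x×(3211 − 2959), so x = (K_2 − K_1)/(3211 − 2959) = 162.69/252 = 0.646 km.

0.646 km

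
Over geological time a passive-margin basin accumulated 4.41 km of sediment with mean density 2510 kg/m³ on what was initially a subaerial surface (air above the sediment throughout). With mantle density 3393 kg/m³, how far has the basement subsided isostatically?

3.26 km

Subaerial load: s = t ρ_sed / ρ_m = 4.41 km × 2510/3393 = 3.26 km.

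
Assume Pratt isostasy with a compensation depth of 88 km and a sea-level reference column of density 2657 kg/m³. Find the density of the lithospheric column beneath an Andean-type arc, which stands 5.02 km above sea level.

Pratt balance: ρ_ref D = ρ (D + h).
ρ = ρ_ref D/(D + h) = 2657 × 88 km/(88 km + 5.02 km) = 2510 kg/m³.

2510 kg/m³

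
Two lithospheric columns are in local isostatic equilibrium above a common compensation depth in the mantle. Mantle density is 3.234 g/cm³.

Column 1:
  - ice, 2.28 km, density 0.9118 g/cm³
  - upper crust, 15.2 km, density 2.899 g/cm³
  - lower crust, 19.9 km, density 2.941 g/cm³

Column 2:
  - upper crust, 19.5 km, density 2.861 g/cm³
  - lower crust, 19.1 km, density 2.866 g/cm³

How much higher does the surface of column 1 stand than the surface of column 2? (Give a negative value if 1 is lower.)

For any compensation level in the mantle, the mantle terms cancel and isostasy reduces to e = (Σt_1 − Σt_2) − (Σ(ρt)_1 − Σ(ρt)_2) / ρ_m.
Σt_1 = 37.38 km; Σt_2 = 38.6 km; Σ(ρt)_1 = 104.669604; Σ(ρt)_2 = 110.5301 (in km·g/cm³).
e = (37.38 − 38.6) − (104.669604 − 110.5301) / 3.234 = 0.592 km.

0.592 km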